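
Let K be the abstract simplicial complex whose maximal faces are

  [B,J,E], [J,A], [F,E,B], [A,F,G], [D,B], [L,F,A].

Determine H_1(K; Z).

K has 8 vertices, 12 edges, 4 triangles.
rank ∂_1 = 7, rank ∂_2 = 4 ⇒ b_1 = 12 − 7 − 4 = 1; all invariant factors of ∂_2 are 1 so no torsion. So H_1 ≅ Z.

H_1 ≅ Z.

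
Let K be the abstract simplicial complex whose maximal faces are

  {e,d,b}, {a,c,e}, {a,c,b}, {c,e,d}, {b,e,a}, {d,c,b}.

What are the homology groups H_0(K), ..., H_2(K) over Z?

Order the vertices as a < b < c < d < e. Listing each simplex with vertices in this order, K has dimension 2 with simplices:

  0-simplices (5): a, b, c, d, e
  1-simplices (9): ab, ac, ae, bc, bd, be, cd, ce, de
  2-simplices (6): abc, abe, ace, bcd, bde, cde

Hence C_0 ≅ Z^5, C_1 ≅ Z^9, C_2 ≅ Z^6.

Boundary ∂_1: C_1 → C_0 sends each edge [p,q] (with p < q) to q − p. For instance
  ∂cd = d − c.
The resulting 5×9 matrix has rank 4, and its Smith normal form has invariant factors (1,1,1,1).

∂_2: C_2 → C_1 acts by ∂[p,q,r] = [q,r] − [p,r] + [p,q]. For instance
  ∂cde = de − ce + cd,
  ∂ace = ce − ae + ac.
The 9×6 boundary matrix has rank 5 and Smith normal form diag(1,1,1,1,1).

From H_k ≅ ker(∂_k) / im(∂_{k+1}) we obtain:

  H_0: rank C_0 − rank ∂_1 = 5 − 4 = 1, and the invariant factors of ∂_1 are all 1, so H_0 ≅ Z.
  H_1: rank ker ∂_1 − rank ∂_2 = (9 − 4) − 5 = 0, and the invariant factors of ∂_2 are all 1, so H_1 ≅ 0.
  H_2: rank ker ∂_2 − rank ∂_3 = (6 − 5) − 0 = 1, and there is no ∂_3, so H_2 ≅ Z.

(K is a triangulation of the 2-sphere S^2.)

H_0 ≅ Z,  H_1 = 0,  H_2 ≅ Z.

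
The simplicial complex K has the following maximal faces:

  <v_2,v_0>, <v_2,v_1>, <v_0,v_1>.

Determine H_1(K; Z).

H_1 = Z.

K has 3 vertices, 3 edges.
rank ∂_1 = 2, rank ∂_2 = 0 ⇒ b_1 = 3 − 2 − 0 = 1. So H_1 = Z.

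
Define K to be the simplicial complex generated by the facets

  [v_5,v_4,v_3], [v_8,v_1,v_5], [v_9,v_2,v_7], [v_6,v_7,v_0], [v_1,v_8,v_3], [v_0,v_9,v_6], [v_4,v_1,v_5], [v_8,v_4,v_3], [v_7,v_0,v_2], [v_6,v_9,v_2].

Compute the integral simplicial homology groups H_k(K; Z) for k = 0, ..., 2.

H_0 ≅ Z^2,  H_1 ≅ Z^2,  H_2 = 0.

Order the vertices as v_0 < v_1 < v_2 < v_3 < v_4 < v_5 < v_6 < v_7 < v_8 < v_9. Listing each simplex with vertices in this order, K has dimension 2 with simplices:

  0-simplices (10): [v_0], [v_1], [v_2], [v_3], [v_4], [v_5], [v_6], [v_7], [v_8], [v_9]
  1-simplices (20): (20 of them)
  2-simplices (10): [v_0,v_2,v_7], [v_0,v_6,v_7], [v_0,v_6,v_9], [v_1,v_3,v_8], [v_1,v_4,v_5], [v_1,v_5,v_8], [v_2,v_6,v_9], [v_2,v_7,v_9], [v_3,v_4,v_5], [v_3,v_4,v_8]

Hence C_0 ≅ Z^10, C_1 ≅ Z^20, C_2 ≅ Z^10.

Boundary ∂_1: C_1 → C_0 is given by ∂[p,q] = [q] − [p]. For instance
  ∂[v_1,v_8] = [v_8] − [v_1].
This gives a 10×20 integer matrix of rank 8; reducing to Smith normal form yields diagonal entries (1,1,1,1,1,1,1,1).

∂_2: C_2 → C_1 maps a triangle to the signed sum of its edges. For instance
  ∂[v_2,v_7,v_9] = [v_7,v_9] − [v_2,v_9] + [v_2,v_7],
  ∂[v_2,v_6,v_9] = [v_6,v_9] − [v_2,v_9] + [v_2,v_6].
As a 20×10 matrix over Z this has rank 10, with invariant factors (1,1,1,1,1,1,1,1,1,1).

From H_k ≅ ker(∂_k) / im(∂_{k+1}) we obtain:

  H_0: rank C_0 − rank ∂_1 = 10 − 8 = 2, and the invariant factors of ∂_1 are all 1, so H_0 = Z^2.
  H_1: rank ker ∂_1 − rank ∂_2 = (20 − 8) − 10 = 2, and the invariant factors of ∂_2 are all 1, so H_1 = Z^2.
  H_2: rank ker ∂_2 − rank ∂_3 = (10 − 10) − 0 = 0, and there is no ∂_3, so H_2 = 0.

(K is a triangulation of the disjoint union of the Möbius band and the Möbius band.)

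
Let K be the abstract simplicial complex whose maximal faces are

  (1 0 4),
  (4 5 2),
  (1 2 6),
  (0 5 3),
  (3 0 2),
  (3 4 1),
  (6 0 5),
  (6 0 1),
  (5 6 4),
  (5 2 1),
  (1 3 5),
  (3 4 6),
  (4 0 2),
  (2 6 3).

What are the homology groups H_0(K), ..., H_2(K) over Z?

Order the vertices as 0 < 1 < 2 < 3 < 4 < 5 < 6. Listing each simplex with vertices in this order, K has dimension 2 with simplices:

  0-simplices (7): [0], [1], [2], [3], [4], [5], [6]
  1-simplices (21): [0,1], [0,2], [0,3], [0,4], [0,5], [0,6], [1,2], [1,3], [1,4], [1,5], [1,6], [2,3], [2,4], [2,5], [2,6], [3,4], [3,5], [3,6], [4,5], [4,6], [5,6]
  2-simplices (14): [0,1,4], [0,1,6], [0,2,3], [0,2,4], [0,3,5], [0,5,6], [1,2,5], [1,2,6], [1,3,4], [1,3,5], [2,3,6], [2,4,5], [3,4,6], [4,5,6]

so the chain groups are C_0 ≅ Z^7, C_1 ≅ Z^21, C_2 ≅ Z^14.

Boundary ∂_1: C_1 → C_0 maps an edge to its endpoints' difference, ∂[p,q] = q − p. For instance
  ∂[5,6] = [6] − [5].
As a 7×21 matrix over Z this has rank 6, with invariant factors (1,1,1,1,1,1).

The boundary map ∂_2: C_2 → C_1 maps a triangle to the signed sum of its edges. For instance
  ∂[0,1,4] = [1,4] − [0,4] + [0,1],
  ∂[4,5,6] = [5,6] − [4,6] + [4,5].
This gives a 21×14 integer matrix of rank 13; reducing to Smith normal form yields diagonal entries (1,1,1,1,1,1,1,1,1,1,1,1,1).

Reading off H_k = ker ∂_k / im ∂_{k+1}:

  H_0: rank C_0 − rank ∂_1 = 7 − 6 = 1, and the invariant factors of ∂_1 are all 1, so H_0 ≅ Z.
  H_1: rank ker ∂_1 − rank ∂_2 = (21 − 6) − 13 = 2, and the invariant factors of ∂_2 are all 1, so H_1 ≅ Z^2.
  H_2: rank ker ∂_2 − rank ∂_3 = (14 − 13) − 0 = 1, and there is no ∂_3, so H_2 ≅ Z.

(K is a triangulation of the torus T^2.)

H_0 ≅ Z,  H_1 ≅ Z^2,  H_2 ≅ Z.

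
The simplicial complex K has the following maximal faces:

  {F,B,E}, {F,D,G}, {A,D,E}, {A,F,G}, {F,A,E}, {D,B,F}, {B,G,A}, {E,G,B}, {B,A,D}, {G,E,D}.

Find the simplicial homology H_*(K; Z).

Order the vertices as A < B < D < E < F < G. Listing each simplex with vertices in this order, K has dimension 2 with simplices:

  0-simplices (6): A, B, D, E, F, G
  1-simplices (15): AB, AD, AE, AF, AG, BD, BE, BF, BG, DE, DF, DG, EF, EG, FG
  2-simplices (10): ABD, ABG, ADE, AEF, AFG, BDF, BEF, BEG, DEG, DFG

giving chain groups C_0 ≅ Z^6, C_1 ≅ Z^15, C_2 ≅ Z^10.

∂_1: C_1 → C_0 is given by ∂[p,q] = [q] − [p]. For instance
  ∂AE = E − A.
The resulting 6×15 matrix has rank 5, and its Smith normal form has invariant factors (1,1,1,1,1).

The boundary map ∂_2: C_2 → C_1 sends each 2-simplex [p,q,r] to [q,r] − [p,r] + [p,q]. For instance
  ∂BEG = EG − BG + BE,
  ∂DEG = EG − DG + DE.
This gives a 15×10 integer matrix of rank 10; reducing to Smith normal form yields diagonal entries (1,1,1,1,1,1,1,1,1,2).

From H_k ≅ ker(∂_k) / im(∂_{k+1}) we obtain:

  H_0: rank C_0 − rank ∂_1 = 6 − 5 = 1, and the invariant factors of ∂_1 are all 1, so H_0 = Z.
  H_1: rank ker ∂_1 − rank ∂_2 = (15 − 5) − 10 = 0, and ∂_2 has invariant factor 2 > 1, so H_1 = Z/2.
  H_2: rank ker ∂_2 − rank ∂_3 = (10 − 10) − 0 = 0, and there is no ∂_3, so H_2 = 0.

As a check, the Euler characteristic is 6 − 15 + 10 = 1, which agrees with 1 − 0 + 0 = 1.

H_0 = Z,  H_1 = Z/2,  H_2 = 0.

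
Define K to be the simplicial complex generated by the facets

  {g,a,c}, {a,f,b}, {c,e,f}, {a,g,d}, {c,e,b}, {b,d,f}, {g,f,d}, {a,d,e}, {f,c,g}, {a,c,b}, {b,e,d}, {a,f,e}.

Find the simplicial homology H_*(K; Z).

H_0 = Z,  H_1 = Z/2,  H_2 = 0.

Fix the vertex order a < b < c < d < e < f < g and write every simplex with vertices in increasing order. Then dim K = 2 and the simplices of K are:

  0-simplices (7): a, b, c, d, e, f, g
  1-simplices (18): ab, ac, ad, ae, af, ag, bc, bd, be, bf, ce, cf, cg, de, df, dg, ef, fg
  2-simplices (12): abc, abf, acg, ade, adg, aef, bce, bde, bdf, cef, cfg, dfg

giving chain groups C_0 ≅ Z^7, C_1 ≅ Z^18, C_2 ≅ Z^12.

The boundary map ∂_1: C_1 → C_0 sends each edge [p,q] (with p < q) to q − p. For instance
  ∂df = f − d.
The 7×18 boundary matrix has rank 6 and Smith normal form diag(1,1,1,1,1,1).

The boundary map ∂_2: C_2 → C_1 maps a triangle to the signed sum of its edges. For instance
  ∂adg = dg − ag + ad,
  ∂bde = de − be + bd.
The 18×12 boundary matrix has rank 12 and Smith normal form diag(1,1,1,1,1,1,1,1,1,1,1,2).

Now H_k = ker ∂_k / im ∂_{k+1}, so:

  H_0: rank C_0 − rank ∂_1 = 7 − 6 = 1, and the invariant factors of ∂_1 are all 1, so H_0 ≅ Z.
  H_1: rank ker ∂_1 − rank ∂_2 = (18 − 6) − 12 = 0, and ∂_2 has invariant factor 2 > 1, so H_1 ≅ Z/2.
  H_2: rank ker ∂_2 − rank ∂_3 = (12 − 12) − 0 = 0, and there is no ∂_3, so H_2 ≅ 0.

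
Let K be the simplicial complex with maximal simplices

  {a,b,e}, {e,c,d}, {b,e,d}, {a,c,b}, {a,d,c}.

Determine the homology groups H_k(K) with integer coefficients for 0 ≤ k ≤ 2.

H_0 = Z,  H_1 = Z,  H_2 = 0.

Order the vertices as a < b < c < d < e. Listing each simplex with vertices in this order, K has dimension 2 with simplices:

  0-simplices (5): a, b, c, d, e
  1-simplices (10): ab, ac, ad, ae, bc, bd, be, cd, ce, de
  2-simplices (5): abc, abe, acd, bde, cde

giving chain groups C_0 ≅ Z^5, C_1 ≅ Z^10, C_2 ≅ Z^5.

The boundary map ∂_1: C_1 → C_0 is given by ∂[p,q] = [q] − [p]. For instance
  ∂ad = d − a.
As a 5×10 matrix over Z this has rank 4, with invariant factors (1,1,1,1).

The boundary map ∂_2: C_2 → C_1 maps a triangle to the signed sum of its edges. For instance
  ∂acd = cd − ad + ac,
  ∂bde = de − be + bd.
The 10×5 boundary matrix has rank 5 and Smith normal form diag(1,1,1,1,1).

Computing H_k = (kernel of ∂_k) / (image of ∂_{k+1}):

  H_0: rank C_0 − rank ∂_1 = 5 − 4 = 1, and the invariant factors of ∂_1 are all 1, so H_0 = Z.
  H_1: rank ker ∂_1 − rank ∂_2 = (10 − 4) − 5 = 1, and the invariant factors of ∂_2 are all 1, so H_1 = Z.
  H_2: rank ker ∂_2 − rank ∂_3 = (5 − 5) − 0 = 0, and there is no ∂_3, so H_2 = 0.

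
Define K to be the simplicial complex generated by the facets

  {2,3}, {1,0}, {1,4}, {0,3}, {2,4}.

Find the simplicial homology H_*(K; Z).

K has 5 vertices, 5 edges.
rank ∂_0 = 0, rank ∂_1 = 4 ⇒ b_0 = 5 − 0 − 4 = 1; all invariant factors of ∂_1 are 1 so no torsion. So H_0 ≅ Z.
rank ∂_1 = 4, rank ∂_2 = 0 ⇒ b_1 = 5 − 4 − 0 = 1. So H_1 ≅ Z.

H_0 ≅ Z,  H_1 ≅ Z.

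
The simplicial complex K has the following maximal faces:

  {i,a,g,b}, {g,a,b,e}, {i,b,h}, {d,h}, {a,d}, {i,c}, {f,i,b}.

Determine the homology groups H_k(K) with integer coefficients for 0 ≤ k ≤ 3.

Take the total order a < b < c < d < e < f < g < h < i on the vertex set. Then K (dimension 3) consists of the simplices:

  0-simplices (9): a, b, c, d, e, f, g, h, i
  1-simplices (16): ab, ad, ae, ag, ai, be, bf, bg, bh, bi, ci, dh, eg, fi, gi, hi
  2-simplices (9): abe, abg, abi, aeg, agi, beg, bfi, bgi, bhi
  3-simplices (2): abeg, abgi

so the chain groups are C_0 ≅ Z^9, C_1 ≅ Z^16, C_2 ≅ Z^9, C_3 ≅ Z^2.

Boundary ∂_1: C_1 → C_0 sends each edge [p,q] (with p < q) to q − p.
The resulting 9×16 matrix has rank 8, and its Smith normal form has invariant factors (1,1,1,1,1,1,1,1).

The boundary map ∂_2: C_2 → C_1 acts by ∂[p,q,r] = [q,r] − [p,r] + [p,q]. For instance
  ∂beg = eg − bg + be,
  ∂bgi = gi − bi + bg.
As a 16×9 matrix over Z this has rank 7, with invariant factors (1,1,1,1,1,1,1).

The boundary map ∂_3: C_3 → C_2 sends each 3-simplex σ to the alternating sum Σ_i (−1)^i (σ with its i-th vertex removed). For instance
  ∂abgi = bgi − agi + abi − abg,
  ∂abeg = beg − aeg + abg − abe.
This gives a 9×2 integer matrix of rank 2; reducing to Smith normal form yields diagonal entries (1,1).

Now H_k = ker ∂_k / im ∂_{k+1}, so:

  H_0: rank C_0 − rank ∂_1 = 9 − 8 = 1, and the invariant factors of ∂_1 are all 1, so H_0 ≅ Z.
  H_1: rank ker ∂_1 − rank ∂_2 = (16 − 8) − 7 = 1, and the invariant factors of ∂_2 are all 1, so H_1 ≅ Z.
  H_2: rank ker ∂_2 − rank ∂_3 = (9 − 7) − 2 = 0, and the invariant factors of ∂_3 are all 1, so H_2 ≅ 0.
  H_3: rank ker ∂_3 − rank ∂_4 = (2 − 2) − 0 = 0, and there is no ∂_4, so H_3 ≅ 0.

H_0 ≅ Z,  H_1 ≅ Z,  H_2 = 0,  H_3 = 0.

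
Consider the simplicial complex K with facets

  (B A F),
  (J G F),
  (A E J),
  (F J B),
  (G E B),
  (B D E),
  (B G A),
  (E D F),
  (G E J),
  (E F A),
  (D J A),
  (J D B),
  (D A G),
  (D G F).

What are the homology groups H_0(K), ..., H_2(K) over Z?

H_0 ≅ Z,  H_1 ≅ Z^2,  H_2 ≅ Z.

Take the total order A < B < D < E < F < G < J on the vertex set. Then K (dimension 2) consists of the simplices:

  0-simplices (7): A, B, D, E, F, G, J
  1-simplices (21): AB, AD, AE, AF, AG, AJ, BD, BE, BF, BG, BJ, DE, DF, DG, DJ, EF, EG, EJ, FG, FJ, GJ
  2-simplices (14): ABF, ABG, ADG, ADJ, AEF, AEJ, BDE, BDJ, BEG, BFJ, DEF, DFG, EGJ, FGJ

Hence C_0 ≅ Z^7, C_1 ≅ Z^21, C_2 ≅ Z^14.

∂_1: C_1 → C_0 maps an edge to its endpoints' difference, ∂[p,q] = q − p.
The resulting 7×21 matrix has rank 6, and its Smith normal form has invariant factors (1,1,1,1,1,1).

Boundary ∂_2: C_2 → C_1 maps a triangle to the signed sum of its edges. For instance
  ∂BDE = DE − BE + BD,
  ∂ADJ = DJ − AJ + AD.
As a 21×14 matrix over Z this has rank 13, with invariant factors (1,1,1,1,1,1,1,1,1,1,1,1,1).

From H_k ≅ ker(∂_k) / im(∂_{k+1}) we obtain:

  H_0: rank C_0 − rank ∂_1 = 7 − 6 = 1, and the invariant factors of ∂_1 are all 1, so H_0 ≅ Z.
  H_1: rank ker ∂_1 − rank ∂_2 = (21 − 6) − 13 = 2, and the invariant factors of ∂_2 are all 1, so H_1 ≅ Z^2.
  H_2: rank ker ∂_2 − rank ∂_3 = (14 − 13) − 0 = 1, and there is no ∂_3, so H_2 ≅ Z.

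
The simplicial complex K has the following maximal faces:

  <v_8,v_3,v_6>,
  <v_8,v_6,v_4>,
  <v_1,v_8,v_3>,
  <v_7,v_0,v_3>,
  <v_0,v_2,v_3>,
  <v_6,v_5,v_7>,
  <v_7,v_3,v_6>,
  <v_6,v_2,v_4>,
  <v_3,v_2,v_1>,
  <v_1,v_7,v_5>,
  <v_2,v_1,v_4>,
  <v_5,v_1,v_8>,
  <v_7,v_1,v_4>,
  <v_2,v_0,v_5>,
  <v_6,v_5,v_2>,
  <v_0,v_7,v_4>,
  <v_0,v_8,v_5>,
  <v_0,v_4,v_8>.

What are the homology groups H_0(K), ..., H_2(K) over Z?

H_0 ≅ Z,  H_1 ≅ Z^2,  H_2 ≅ Z.

We work with the vertex ordering v_0 < v_1 < v_2 < v_3 < v_4 < v_5 < v_6 < v_7 < v_8. The simplices of K, each written with vertices in increasing order, are:

  0-simplices (9): [v_0], [v_1], [v_2], [v_3], [v_4], [v_5], [v_6], [v_7], [v_8]
  1-simplices (27): (27 of them)
  2-simplices (18): (18 of them)

Hence C_0 ≅ Z^9, C_1 ≅ Z^27, C_2 ≅ Z^18.

Boundary ∂_1: C_1 → C_0 maps an edge to its endpoints' difference, ∂[p,q] = q − p. For instance
  ∂[v_0,v_7] = [v_7] − [v_0].
This gives a 9×27 integer matrix of rank 8; reducing to Smith normal form yields diagonal entries (1,1,1,1,1,1,1,1).

∂_2: C_2 → C_1 sends each 2-simplex [p,q,r] to [q,r] − [p,r] + [p,q]. For instance
  ∂[v_1,v_5,v_7] = [v_5,v_7] − [v_1,v_7] + [v_1,v_5],
  ∂[v_0,v_4,v_7] = [v_4,v_7] − [v_0,v_7] + [v_0,v_4].
This gives a 27×18 integer matrix of rank 17; reducing to Smith normal form yields diagonal entries (1,1,1,1,1,1,1,1,1,1,1,1,1,1,1,1,1).

From H_k ≅ ker(∂_k) / im(∂_{k+1}) we obtain:

  H_0: rank C_0 − rank ∂_1 = 9 − 8 = 1, and the invariant factors of ∂_1 are all 1, so H_0 ≅ Z.
  H_1: rank ker ∂_1 − rank ∂_2 = (27 − 8) − 17 = 2, and the invariant factors of ∂_2 are all 1, so H_1 ≅ Z^2.
  H_2: rank ker ∂_2 − rank ∂_3 = (18 − 17) − 0 = 1, and there is no ∂_3, so H_2 ≅ Z.

As a check, the Euler characteristic is 9 − 27 + 18 = 0, which agrees with 1 − 2 + 1 = 0.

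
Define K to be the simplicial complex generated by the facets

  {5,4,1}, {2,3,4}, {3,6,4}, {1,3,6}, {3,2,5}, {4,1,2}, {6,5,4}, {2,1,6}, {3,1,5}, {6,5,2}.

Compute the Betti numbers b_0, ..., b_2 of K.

Order the vertices as 1 < 2 < 3 < 4 < 5 < 6. Listing each simplex with vertices in this order, K has dimension 2 with simplices:

  0-simplices (6): [1], [2], [3], [4], [5], [6]
  1-simplices (15): [1,2], [1,3], [1,4], [1,5], [1,6], [2,3], [2,4], [2,5], [2,6], [3,4], [3,5], [3,6], [4,5], [4,6], [5,6]
  2-simplices (10): [1,2,4], [1,2,6], [1,3,5], [1,3,6], [1,4,5], [2,3,4], [2,3,5], [2,5,6], [3,4,6], [4,5,6]

giving chain groups C_0 ≅ Z^6, C_1 ≅ Z^15, C_2 ≅ Z^10.

∂_1: C_1 → C_0 is given by ∂[p,q] = [q] − [p]. For instance
  ∂[4,5] = [5] − [4].
As a 6×15 matrix over Z this has rank 5, with invariant factors (1,1,1,1,1).

∂_2: C_2 → C_1 sends each 2-simplex [p,q,r] to [q,r] − [p,r] + [p,q]. For instance
  ∂[1,2,4] = [2,4] − [1,4] + [1,2],
  ∂[4,5,6] = [5,6] − [4,6] + [4,5].
This gives a 15×10 integer matrix of rank 10; reducing to Smith normal form yields diagonal entries (1,1,1,1,1,1,1,1,1,2).

Computing H_k = (kernel of ∂_k) / (image of ∂_{k+1}):

  H_0: rank C_0 − rank ∂_1 = 6 − 5 = 1, and the invariant factors of ∂_1 are all 1, so H_0 = Z.
  H_1: rank ker ∂_1 − rank ∂_2 = (15 − 5) − 10 = 0, and ∂_2 has invariant factor 2 > 1, so H_1 = Z/2.
  H_2: rank ker ∂_2 − rank ∂_3 = (10 − 10) − 0 = 0, and there is no ∂_3, so H_2 = 0.

As a check, the Euler characteristic is 6 − 15 + 10 = 1, which agrees with 1 − 0 + 0 = 1.

Hence the Betti numbers are b_0 = 1, b_1 = 0, b_2 = 0.

b_0 = 1, b_1 = 0, b_2 = 0.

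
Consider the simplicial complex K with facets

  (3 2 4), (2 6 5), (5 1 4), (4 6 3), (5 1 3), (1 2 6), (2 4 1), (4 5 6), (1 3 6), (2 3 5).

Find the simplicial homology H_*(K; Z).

H_0 ≅ Z,  H_1 ≅ Z/2,  H_2 = 0.

Fix the vertex order 1 < 2 < 3 < 4 < 5 < 6 and write every simplex with vertices in increasing order. Then dim K = 2 and the simplices of K are:

  0-simplices (6): [1], [2], [3], [4], [5], [6]
  1-simplices (15): [1,2], [1,3], [1,4], [1,5], [1,6], [2,3], [2,4], [2,5], [2,6], [3,4], [3,5], [3,6], [4,5], [4,6], [5,6]
  2-simplices (10): [1,2,4], [1,2,6], [1,3,5], [1,3,6], [1,4,5], [2,3,4], [2,3,5], [2,5,6], [3,4,6], [4,5,6]

Hence C_0 ≅ Z^6, C_1 ≅ Z^15, C_2 ≅ Z^10.

The boundary map ∂_1: C_1 → C_0 sends each edge [p,q] (with p < q) to q − p.
The resulting 6×15 matrix has rank 5, and its Smith normal form has invariant factors (1,1,1,1,1).

∂_2: C_2 → C_1 acts by ∂[p,q,r] = [q,r] − [p,r] + [p,q]. For instance
  ∂[1,2,6] = [2,6] − [1,6] + [1,2],
  ∂[4,5,6] = [5,6] − [4,6] + [4,5].
The resulting 15×10 matrix has rank 10, and its Smith normal form has invariant factors (1,1,1,1,1,1,1,1,1,2).

Now H_k = ker ∂_k / im ∂_{k+1}, so:

  H_0: rank C_0 − rank ∂_1 = 6 − 5 = 1, and the invariant factors of ∂_1 are all 1, so H_0 ≅ Z.
  H_1: rank ker ∂_1 − rank ∂_2 = (15 − 5) − 10 = 0, and ∂_2 has invariant factor 2 > 1, so H_1 ≅ Z/2.
  H_2: rank ker ∂_2 − rank ∂_3 = (10 − 10) − 0 = 0, and there is no ∂_3, so H_2 ≅ 0.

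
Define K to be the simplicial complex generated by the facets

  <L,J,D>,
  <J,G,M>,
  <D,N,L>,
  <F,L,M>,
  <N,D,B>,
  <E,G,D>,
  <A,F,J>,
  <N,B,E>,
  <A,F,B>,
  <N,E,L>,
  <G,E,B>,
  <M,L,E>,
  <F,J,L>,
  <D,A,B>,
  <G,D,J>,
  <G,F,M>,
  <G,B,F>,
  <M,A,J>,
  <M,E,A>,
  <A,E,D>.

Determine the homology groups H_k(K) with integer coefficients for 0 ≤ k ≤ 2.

H_0 = Z,  H_1 = Z ⊕ Z_2,  H_2 = 0.

Take the total order A < B < D < E < F < G < J < L < M < N on the vertex set. Then K (dimension 2) consists of the simplices:

  0-simplices (10): A, B, D, E, F, G, J, L, M, N
  1-simplices (30): AB, AD, AE, AF, AJ, AM, BD, BE, BF, BG, BN, DE, DG, DJ, DL, DN, EG, EL, EM, EN, FG, FJ, FL, FM, GJ, GM, JL, JM, LM, LN
  2-simplices (20): ABD, ABF, ADE, AEM, AFJ, AJM, BDN, BEG, BEN, BFG, DEG, DGJ, DJL, DLN, ELM, ELN, FGM, FJL, FLM, GJM

giving chain groups C_0 ≅ Z^10, C_1 ≅ Z^30, C_2 ≅ Z^20.

Boundary ∂_1: C_1 → C_0 is given by ∂[p,q] = [q] − [p]. For instance
  ∂EN = N − E.
As a 10×30 matrix over Z this has rank 9, with invariant factors (1,1,1,1,1,1,1,1,1).

The boundary map ∂_2: C_2 → C_1 maps a triangle to the signed sum of its edges. For instance
  ∂FLM = LM − FM + FL,
  ∂DGJ = GJ − DJ + DG.
This gives a 30×20 integer matrix of rank 20; reducing to Smith normal form yields diagonal entries (1,1,1,1,1,1,1,1,1,1,1,1,1,1,1,1,1,1,1,2).

Now H_k = ker ∂_k / im ∂_{k+1}, so:

  H_0: rank C_0 − rank ∂_1 = 10 − 9 = 1, and the invariant factors of ∂_1 are all 1, so H_0 = Z.
  H_1: rank ker ∂_1 − rank ∂_2 = (30 − 9) − 20 = 1, and ∂_2 has invariant factor 2 > 1, so H_1 = Z ⊕ Z_2.
  H_2: rank ker ∂_2 − rank ∂_3 = (20 − 20) − 0 = 0, and there is no ∂_3, so H_2 = 0.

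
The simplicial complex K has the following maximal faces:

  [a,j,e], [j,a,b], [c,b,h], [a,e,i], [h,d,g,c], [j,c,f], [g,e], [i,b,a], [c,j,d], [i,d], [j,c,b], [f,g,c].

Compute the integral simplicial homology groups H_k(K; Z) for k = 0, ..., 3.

Order the vertices as a < b < c < d < e < f < g < h < i < j. Listing each simplex with vertices in this order, K has dimension 3 with simplices:

  0-simplices (10): a, b, c, d, e, f, g, h, i, j
  1-simplices (23): ab, ae, ai, aj, bc, bh, bi, bj, cd, cf, cg, ch, cj, dg, dh, di, dj, eg, ei, ej, fg, fj, gh
  2-simplices (13): abi, abj, aei, aej, bch, bcj, cdg, cdh, cdj, cfg, cfj, cgh, dgh
  3-simplices (1): cdgh

so the chain groups are C_0 ≅ Z^10, C_1 ≅ Z^23, C_2 ≅ Z^13, C_3 ≅ Z^1.

∂_1: C_1 → C_0 is given by ∂[p,q] = [q] − [p]. For instance
  ∂gh = h − g.
The resulting 10×23 matrix has rank 9, and its Smith normal form has invariant factors (1,1,1,1,1,1,1,1,1).

Boundary ∂_2: C_2 → C_1 sends each 2-simplex [p,q,r] to [q,r] − [p,r] + [p,q]. For instance
  ∂cdj = dj − cj + cd,
  ∂cfg = fg − cg + cf.
This gives a 23×13 integer matrix of rank 12; reducing to Smith normal form yields diagonal entries (1,1,1,1,1,1,1,1,1,1,1,1).

Boundary ∂_3: C_3 → C_2 sends each 3-simplex σ to the alternating sum Σ_i (−1)^i (σ with its i-th vertex removed). For instance
  ∂cdgh = dgh − cgh + cdh − cdg.
As a 13×1 matrix over Z this has rank 1, with invariant factors (1).

Computing H_k = (kernel of ∂_k) / (image of ∂_{k+1}):

  H_0: rank C_0 − rank ∂_1 = 10 − 9 = 1, and the invariant factors of ∂_1 are all 1, so H_0 ≅ Z.
  H_1: rank ker ∂_1 − rank ∂_2 = (23 − 9) − 12 = 2, and the invariant factors of ∂_2 are all 1, so H_1 ≅ Z^2.
  H_2: rank ker ∂_2 − rank ∂_3 = (13 − 12) − 1 = 0, and the invariant factors of ∂_3 are all 1, so H_2 ≅ 0.
  H_3: rank ker ∂_3 − rank ∂_4 = (1 − 1) − 0 = 0, and there is no ∂_4, so H_3 ≅ 0.

As a check, the Euler characteristic is 10 − 23 + 13 − 1 = -1, which agrees with 1 − 2 + 0 − 0 = -1.

H_0 ≅ Z,  H_1 ≅ Z^2,  H_2 = 0,  H_3 = 0.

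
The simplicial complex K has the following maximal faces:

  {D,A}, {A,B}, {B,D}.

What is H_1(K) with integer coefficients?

Take the total order A < B < D on the vertex set. Then K (dimension 1) consists of the simplices:

  0-simplices (3): A, B, D
  1-simplices (3): AB, AD, BD

Hence C_0 ≅ Z^3, C_1 ≅ Z^3.

The boundary map ∂_1: C_1 → C_0 is given by ∂[p,q] = [q] − [p].
As a 3×3 matrix over Z this has rank 2, with invariant factors (1,1).

Reading off H_k = ker ∂_k / im ∂_{k+1}:

  H_1: rank ker ∂_1 − rank ∂_2 = (3 − 2) − 0 = 1, and there is no ∂_2, so H_1 ≅ Z.

H_1 = Z.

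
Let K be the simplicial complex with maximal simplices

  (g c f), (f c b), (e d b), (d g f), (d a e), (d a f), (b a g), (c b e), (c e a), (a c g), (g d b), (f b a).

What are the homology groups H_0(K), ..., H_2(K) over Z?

K has 7 vertices, 18 edges, 12 triangles.
rank ∂_0 = 0, rank ∂_1 = 6 ⇒ b_0 = 7 − 0 − 6 = 1; all invariant factors of ∂_1 are 1 so no torsion. So H_0 = Z.
rank ∂_1 = 6, rank ∂_2 = 12 ⇒ b_1 = 18 − 6 − 12 = 0; ∂_2 has invariant factor(s) [2] giving torsion. So H_1 = Z/2Z.
rank ∂_2 = 12, rank ∂_3 = 0 ⇒ b_2 = 12 − 12 − 0 = 0. So H_2 = 0.

H_0 = Z,  H_1 = Z/2Z,  H_2 = 0.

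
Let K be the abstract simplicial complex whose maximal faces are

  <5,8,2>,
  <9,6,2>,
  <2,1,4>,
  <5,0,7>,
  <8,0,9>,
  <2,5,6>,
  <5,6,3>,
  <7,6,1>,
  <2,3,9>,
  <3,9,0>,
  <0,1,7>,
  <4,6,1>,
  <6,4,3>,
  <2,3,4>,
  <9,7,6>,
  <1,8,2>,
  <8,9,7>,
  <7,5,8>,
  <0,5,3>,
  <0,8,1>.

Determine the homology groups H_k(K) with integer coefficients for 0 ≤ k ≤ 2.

K has 10 vertices, 30 edges, 20 triangles.
rank ∂_0 = 0, rank ∂_1 = 9 ⇒ b_0 = 10 − 0 − 9 = 1; all invariant factors of ∂_1 are 1 so no torsion. So H_0 ≅ Z.
rank ∂_1 = 9, rank ∂_2 = 20 ⇒ b_1 = 30 − 9 − 20 = 1; ∂_2 has invariant factor(s) [2] giving torsion. So H_1 ≅ Z ⊕ Z/2Z.
rank ∂_2 = 20, rank ∂_3 = 0 ⇒ b_2 = 20 − 20 − 0 = 0. So H_2 ≅ 0.

H_0 ≅ Z,  H_1 ≅ Z ⊕ Z/2Z,  H_2 = 0.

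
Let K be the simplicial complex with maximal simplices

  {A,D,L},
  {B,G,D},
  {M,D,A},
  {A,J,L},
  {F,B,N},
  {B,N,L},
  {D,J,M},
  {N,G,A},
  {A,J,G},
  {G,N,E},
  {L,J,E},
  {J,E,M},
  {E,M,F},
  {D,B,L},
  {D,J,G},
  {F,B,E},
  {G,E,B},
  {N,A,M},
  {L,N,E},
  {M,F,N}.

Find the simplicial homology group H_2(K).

H_2 ≅ 0.

We work with the vertex ordering A < B < D < E < F < G < J < L < M < N. The simplices of K, each written with vertices in increasing order, are:

  0-simplices (10): A, B, D, E, F, G, J, L, M, N
  1-simplices (30): AD, AG, AJ, AL, AM, AN, BD, BE, BF, BG, BL, BN, DG, DJ, DL, DM, EF, EG, EJ, EL, EM, EN, FM, FN, GJ, GN, JL, JM, LN, MN
  2-simplices (20): ADL, ADM, AGJ, AGN, AJL, AMN, BDG, BDL, BEF, BEG, BFN, BLN, DGJ, DJM, EFM, EGN, EJL, EJM, ELN, FMN

Hence C_0 ≅ Z^10, C_1 ≅ Z^30, C_2 ≅ Z^20.

The boundary map ∂_1: C_1 → C_0 is given by ∂[p,q] = [q] − [p]. For instance
  ∂DJ = J − D.
The resulting 10×30 matrix has rank 9, and its Smith normal form has invariant factors (1,1,1,1,1,1,1,1,1).

∂_2: C_2 → C_1 sends each 2-simplex [p,q,r] to [q,r] − [p,r] + [p,q]. For instance
  ∂BLN = LN − BN + BL,
  ∂EJL = JL − EL + EJ.
The resulting 30×20 matrix has rank 20, and its Smith normal form has invariant factors (1,1,1,1,1,1,1,1,1,1,1,1,1,1,1,1,1,1,1,2).

Now H_k = ker ∂_k / im ∂_{k+1}, so:

  H_2: rank ker ∂_2 − rank ∂_3 = (20 − 20) − 0 = 0, and there is no ∂_3, so H_2 = 0.

(K is a triangulation of the Klein bottle.)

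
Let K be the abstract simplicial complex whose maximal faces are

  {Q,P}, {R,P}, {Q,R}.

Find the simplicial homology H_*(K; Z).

Take the total order P < Q < R on the vertex set. Then K (dimension 1) consists of the simplices:

  0-simplices (3): P, Q, R
  1-simplices (3): PQ, PR, QR

so the chain groups are C_0 ≅ Z^3, C_1 ≅ Z^3.

Boundary ∂_1: C_1 → C_0 is given by ∂[p,q] = [q] − [p].
As a 3×3 matrix over Z this has rank 2, with invariant factors (1,1).

Now H_k = ker ∂_k / im ∂_{k+1}, so:

  H_0: rank C_0 − rank ∂_1 = 3 − 2 = 1, and the invariant factors of ∂_1 are all 1, so H_0 ≅ Z.
  H_1: rank ker ∂_1 − rank ∂_2 = (3 − 2) − 0 = 1, and there is no ∂_2, so H_1 ≅ Z.

As a check, the Euler characteristic is 3 − 3 = 0, which agrees with 1 − 1 = 0.

H_0 = Z,  H_1 = Z.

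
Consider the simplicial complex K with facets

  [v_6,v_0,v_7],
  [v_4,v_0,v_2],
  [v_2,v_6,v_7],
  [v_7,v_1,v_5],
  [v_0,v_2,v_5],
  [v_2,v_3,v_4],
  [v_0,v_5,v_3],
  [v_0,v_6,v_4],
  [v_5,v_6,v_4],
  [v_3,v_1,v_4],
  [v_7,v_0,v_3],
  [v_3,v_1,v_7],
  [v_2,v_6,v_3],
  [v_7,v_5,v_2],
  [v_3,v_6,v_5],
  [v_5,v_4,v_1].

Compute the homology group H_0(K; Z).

H_0 ≅ Z.

We work with the vertex ordering v_0 < v_1 < v_2 < v_3 < v_4 < v_5 < v_6 < v_7. The simplices of K, each written with vertices in increasing order, are:

  0-simplices (8): [v_0], [v_1], [v_2], [v_3], [v_4], [v_5], [v_6], [v_7]
  1-simplices (24): (24 of them)
  2-simplices (16): (16 of them)

Hence C_0 ≅ Z^8, C_1 ≅ Z^24, C_2 ≅ Z^16.

Boundary ∂_1: C_1 → C_0 maps an edge to its endpoints' difference, ∂[p,q] = q − p. For instance
  ∂[v_1,v_3] = [v_3] − [v_1].
This gives a 8×24 integer matrix of rank 7; reducing to Smith normal form yields diagonal entries (1,1,1,1,1,1,1).

Boundary ∂_2: C_2 → C_1 maps a triangle to the signed sum of its edges. For instance
  ∂[v_1,v_5,v_7] = [v_5,v_7] − [v_1,v_7] + [v_1,v_5],
  ∂[v_2,v_6,v_7] = [v_6,v_7] − [v_2,v_7] + [v_2,v_6].
As a 24×16 matrix over Z this has rank 15, with invariant factors (1,1,1,1,1,1,1,1,1,1,1,1,1,1,1).

Computing H_k = (kernel of ∂_k) / (image of ∂_{k+1}):

  H_0: rank C_0 − rank ∂_1 = 8 − 7 = 1, and the invariant factors of ∂_1 are all 1, so H_0 ≅ Z.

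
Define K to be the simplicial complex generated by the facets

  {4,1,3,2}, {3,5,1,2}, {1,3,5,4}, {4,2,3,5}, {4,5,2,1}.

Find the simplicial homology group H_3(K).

Fix the vertex order 1 < 2 < 3 < 4 < 5 and write every simplex with vertices in increasing order. Then dim K = 3 and the simplices of K are:

  0-simplices (5): [1], [2], [3], [4], [5]
  1-simplices (10): [1,2], [1,3], [1,4], [1,5], [2,3], [2,4], [2,5], [3,4], [3,5], [4,5]
  2-simplices (10): [1,2,3], [1,2,4], [1,2,5], [1,3,4], [1,3,5], [1,4,5], [2,3,4], [2,3,5], [2,4,5], [3,4,5]
  3-simplices (5): [1,2,3,4], [1,2,3,5], [1,2,4,5], [1,3,4,5], [2,3,4,5]

Hence C_0 ≅ Z^5, C_1 ≅ Z^10, C_2 ≅ Z^10, C_3 ≅ Z^5.

∂_1: C_1 → C_0 sends each edge [p,q] (with p < q) to q − p. For instance
  ∂[1,5] = [5] − [1].
The resulting 5×10 matrix has rank 4, and its Smith normal form has invariant factors (1,1,1,1).

Boundary ∂_2: C_2 → C_1 acts by ∂[p,q,r] = [q,r] − [p,r] + [p,q]. For instance
  ∂[3,4,5] = [4,5] − [3,5] + [3,4],
  ∂[1,2,4] = [2,4] − [1,4] + [1,2].
The 10×10 boundary matrix has rank 6 and Smith normal form diag(1,1,1,1,1,1).

The boundary map ∂_3: C_3 → C_2 sends each 3-simplex σ to the alternating sum Σ_i (−1)^i (σ with its i-th vertex removed). For instance
  ∂[1,3,4,5] = [3,4,5] − [1,4,5] + [1,3,5] − [1,3,4],
  ∂[1,2,4,5] = [2,4,5] − [1,4,5] + [1,2,5] − [1,2,4].
The resulting 10×5 matrix has rank 4, and its Smith normal form has invariant factors (1,1,1,1).

Reading off H_k = ker ∂_k / im ∂_{k+1}:

  H_3: rank ker ∂_3 − rank ∂_4 = (5 − 4) − 0 = 1, and there is no ∂_4, so H_3 = Z.

H_3 = Z.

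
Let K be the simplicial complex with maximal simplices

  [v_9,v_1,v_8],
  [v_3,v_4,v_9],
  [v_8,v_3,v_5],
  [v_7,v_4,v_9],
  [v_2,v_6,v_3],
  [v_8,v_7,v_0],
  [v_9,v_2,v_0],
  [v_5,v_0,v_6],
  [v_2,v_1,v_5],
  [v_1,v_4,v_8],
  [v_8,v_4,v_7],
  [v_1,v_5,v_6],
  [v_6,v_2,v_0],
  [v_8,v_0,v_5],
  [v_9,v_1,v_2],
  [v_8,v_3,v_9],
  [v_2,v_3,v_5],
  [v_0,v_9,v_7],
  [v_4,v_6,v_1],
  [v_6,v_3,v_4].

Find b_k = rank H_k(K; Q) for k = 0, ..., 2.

K has 10 vertices, 30 edges, 20 triangles.
rank ∂_0 = 0, rank ∂_1 = 9 ⇒ b_0 = 10 − 0 − 9 = 1; all invariant factors of ∂_1 are 1 so no torsion. So H_0 = Z.
rank ∂_1 = 9, rank ∂_2 = 20 ⇒ b_1 = 30 − 9 − 20 = 1; ∂_2 has invariant factor(s) [2] giving torsion. So H_1 = Z ⊕ Z/2.
rank ∂_2 = 20, rank ∂_3 = 0 ⇒ b_2 = 20 − 20 − 0 = 0. So H_2 = 0.

b_0 = 1, b_1 = 1, b_2 = 0.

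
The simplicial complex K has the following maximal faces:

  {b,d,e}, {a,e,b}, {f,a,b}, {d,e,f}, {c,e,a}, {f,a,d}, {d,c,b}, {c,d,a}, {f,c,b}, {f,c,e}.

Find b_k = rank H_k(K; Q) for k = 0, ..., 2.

Fix the vertex order a < b < c < d < e < f and write every simplex with vertices in increasing order. Then dim K = 2 and the simplices of K are:

  0-simplices (6): a, b, c, d, e, f
  1-simplices (15): ab, ac, ad, ae, af, bc, bd, be, bf, cd, ce, cf, de, df, ef
  2-simplices (10): abe, abf, acd, ace, adf, bcd, bcf, bde, cef, def

so the chain groups are C_0 ≅ Z^6, C_1 ≅ Z^15, C_2 ≅ Z^10.

∂_1: C_1 → C_0 sends each edge [p,q] (with p < q) to q − p.
As a 6×15 matrix over Z this has rank 5, with invariant factors (1,1,1,1,1).

∂_2: C_2 → C_1 acts by ∂[p,q,r] = [q,r] − [p,r] + [p,q]. For instance
  ∂ace = ce − ae + ac,
  ∂bcd = cd − bd + bc.
As a 15×10 matrix over Z this has rank 10, with invariant factors (1,1,1,1,1,1,1,1,1,2).

Computing H_k = (kernel of ∂_k) / (image of ∂_{k+1}):

  H_0: rank C_0 − rank ∂_1 = 6 − 5 = 1, and the invariant factors of ∂_1 are all 1, so H_0 = Z.
  H_1: rank ker ∂_1 − rank ∂_2 = (15 − 5) − 10 = 0, and ∂_2 has invariant factor 2 > 1, so H_1 = Z/2Z.
  H_2: rank ker ∂_2 − rank ∂_3 = (10 − 10) − 0 = 0, and there is no ∂_3, so H_2 = 0.

(K is a triangulation of the real projective plane RP^2.)

Hence the Betti numbers are b_0 = 1, b_1 = 0, b_2 = 0.

b_0 = 1, b_1 = 0, b_2 = 0.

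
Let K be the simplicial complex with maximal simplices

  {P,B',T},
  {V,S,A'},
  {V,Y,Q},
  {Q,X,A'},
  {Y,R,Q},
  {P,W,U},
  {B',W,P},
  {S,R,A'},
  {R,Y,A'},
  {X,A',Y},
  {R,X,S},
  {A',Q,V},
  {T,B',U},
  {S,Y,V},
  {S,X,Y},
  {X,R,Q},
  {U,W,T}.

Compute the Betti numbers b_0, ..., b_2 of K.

b_0 = 2, b_1 = 1, b_2 = 0.

Fix the vertex order P < Q < R < S < T < U < V < W < X < Y < A' < B' and write every simplex with vertices in increasing order. Then dim K = 2 and the simplices of K are:

  0-simplices (12): [P], [Q], [R], [S], [T], [U], [V], [W], [X], [Y], [A'], [B']
  1-simplices (28): (28 of them)
  2-simplices (17): [P,T,B'], [P,U,W], [P,W,B'], [Q,R,X], [Q,R,Y], [Q,V,Y], [Q,V,A'], [Q,X,A'], [R,S,X], [R,S,A'], [R,Y,A'], [S,V,Y], [S,V,A'], [S,X,Y], [T,U,W], [T,U,B'], [X,Y,A']

giving chain groups C_0 ≅ Z^12, C_1 ≅ Z^28, C_2 ≅ Z^17.

∂_1: C_1 → C_0 sends each edge [p,q] (with p < q) to q − p. For instance
  ∂[Q,R] = [R] − [Q].
This gives a 12×28 integer matrix of rank 10; reducing to Smith normal form yields diagonal entries (1,1,1,1,1,1,1,1,1,1).

∂_2: C_2 → C_1 sends each 2-simplex [p,q,r] to [q,r] − [p,r] + [p,q]. For instance
  ∂[Q,V,Y] = [V,Y] − [Q,Y] + [Q,V],
  ∂[T,U,B'] = [U,B'] − [T,B'] + [T,U].
The 28×17 boundary matrix has rank 17 and Smith normal form diag(1,1,1,1,1,1,1,1,1,1,1,1,1,1,1,1,2).

Now H_k = ker ∂_k / im ∂_{k+1}, so:

  H_0: rank C_0 − rank ∂_1 = 12 − 10 = 2, and the invariant factors of ∂_1 are all 1, so H_0 ≅ Z^2.
  H_1: rank ker ∂_1 − rank ∂_2 = (28 − 10) − 17 = 1, and ∂_2 has invariant factor 2 > 1, so H_1 ≅ Z ⊕ Z/2Z.
  H_2: rank ker ∂_2 − rank ∂_3 = (17 − 17) − 0 = 0, and there is no ∂_3, so H_2 ≅ 0.

As a check, the Euler characteristic is 12 − 28 + 17 = 1, which agrees with 2 − 1 + 0 = 1.
(K is a triangulation of the disjoint union of the real projective plane RP^2 and the Möbius band.)

Hence the Betti numbers are b_0 = 2, b_1 = 1, b_2 = 0.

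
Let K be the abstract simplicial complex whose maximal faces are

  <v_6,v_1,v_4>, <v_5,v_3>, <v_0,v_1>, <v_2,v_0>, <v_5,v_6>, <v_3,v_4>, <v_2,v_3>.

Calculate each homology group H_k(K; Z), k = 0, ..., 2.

H_0 = Z,  H_1 = Z^2,  H_2 = 0.

We work with the vertex ordering v_0 < v_1 < v_2 < v_3 < v_4 < v_5 < v_6. The simplices of K, each written with vertices in increasing order, are:

  0-simplices (7): [v_0], [v_1], [v_2], [v_3], [v_4], [v_5], [v_6]
  1-simplices (9): [v_0,v_1], [v_0,v_2], [v_1,v_4], [v_1,v_6], [v_2,v_3], [v_3,v_4], [v_3,v_5], [v_4,v_6], [v_5,v_6]
  2-simplices (1): [v_1,v_4,v_6]

so the chain groups are C_0 ≅ Z^7, C_1 ≅ Z^9, C_2 ≅ Z^1.

The boundary map ∂_1: C_1 → C_0 maps an edge to its endpoints' difference, ∂[p,q] = q − p. For instance
  ∂[v_1,v_6] = [v_6] − [v_1].
As a 7×9 matrix over Z this has rank 6, with invariant factors (1,1,1,1,1,1).

∂_2: C_2 → C_1 acts by ∂[p,q,r] = [q,r] − [p,r] + [p,q]. For instance
  ∂[v_1,v_4,v_6] = [v_4,v_6] − [v_1,v_6] + [v_1,v_4].
As a 9×1 matrix over Z this has rank 1, with invariant factors (1).

Reading off H_k = ker ∂_k / im ∂_{k+1}:

  H_0: rank C_0 − rank ∂_1 = 7 − 6 = 1, and the invariant factors of ∂_1 are all 1, so H_0 = Z.
  H_1: rank ker ∂_1 − rank ∂_2 = (9 − 6) − 1 = 2, and the invariant factors of ∂_2 are all 1, so H_1 = Z^2.
  H_2: rank ker ∂_2 − rank ∂_3 = (1 − 1) − 0 = 0, and there is no ∂_3, so H_2 = 0.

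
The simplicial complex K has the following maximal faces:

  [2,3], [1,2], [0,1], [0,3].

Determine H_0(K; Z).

Order the vertices as 0 < 1 < 2 < 3. Listing each simplex with vertices in this order, K has dimension 1 with simplices:

  0-simplices (4): [0], [1], [2], [3]
  1-simplices (4): [0,1], [0,3], [1,2], [2,3]

giving chain groups C_0 ≅ Z^4, C_1 ≅ Z^4.

∂_1: C_1 → C_0 sends each edge [p,q] (with p < q) to q − p. For instance
  ∂[1,2] = [2] − [1].
As a 4×4 matrix over Z this has rank 3, with invariant factors (1,1,1).

Now H_k = ker ∂_k / im ∂_{k+1}, so:

  H_0: rank C_0 − rank ∂_1 = 4 − 3 = 1, and the invariant factors of ∂_1 are all 1, so H_0 = Z.

H_0 ≅ Z.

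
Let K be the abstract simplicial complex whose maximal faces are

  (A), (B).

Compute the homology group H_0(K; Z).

H_0 = Z^2.

Order the vertices as A < B. Listing each simplex with vertices in this order, K has dimension 0 with simplices:

  0-simplices (2): A, B

so the chain groups are C_0 ≅ Z^2.

From H_k ≅ ker(∂_k) / im(∂_{k+1}) we obtain:

  H_0: rank C_0 − rank ∂_1 = 2 − 0 = 2, and there is no ∂_1, so H_0 ≅ Z^2.

(K is a triangulation of a set of 2 points.)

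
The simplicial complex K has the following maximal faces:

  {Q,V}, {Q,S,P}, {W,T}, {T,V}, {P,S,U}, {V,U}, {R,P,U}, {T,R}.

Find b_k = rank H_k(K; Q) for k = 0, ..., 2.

Order the vertices as P < Q < R < S < T < U < V < W. Listing each simplex with vertices in this order, K has dimension 2 with simplices:

  0-simplices (8): P, Q, R, S, T, U, V, W
  1-simplices (12): PQ, PR, PS, PU, QS, QV, RT, RU, SU, TV, TW, UV
  2-simplices (3): PQS, PRU, PSU

giving chain groups C_0 ≅ Z^8, C_1 ≅ Z^12, C_2 ≅ Z^3.

∂_1: C_1 → C_0 sends each edge [p,q] (with p < q) to q − p.
The 8×12 boundary matrix has rank 7 and Smith normal form diag(1,1,1,1,1,1,1).

The boundary map ∂_2: C_2 → C_1 acts by ∂[p,q,r] = [q,r] − [p,r] + [p,q]. For instance
  ∂PRU = RU − PU + PR,
  ∂PSU = SU − PU + PS.
As a 12×3 matrix over Z this has rank 3, with invariant factors (1,1,1).

Now H_k = ker ∂_k / im ∂_{k+1}, so:

  H_0: rank C_0 − rank ∂_1 = 8 − 7 = 1, and the invariant factors of ∂_1 are all 1, so H_0 ≅ Z.
  H_1: rank ker ∂_1 − rank ∂_2 = (12 − 7) − 3 = 2, and the invariant factors of ∂_2 are all 1, so H_1 ≅ Z^2.
  H_2: rank ker ∂_2 − rank ∂_3 = (3 − 3) − 0 = 0, and there is no ∂_3, so H_2 ≅ 0.

Hence the Betti numbers are b_0 = 1, b_1 = 2, b_2 = 0.

b_0 = 1, b_1 = 2, b_2 = 0.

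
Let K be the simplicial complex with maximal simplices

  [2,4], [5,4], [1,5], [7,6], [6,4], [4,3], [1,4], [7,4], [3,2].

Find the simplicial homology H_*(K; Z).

Take the total order 1 < 2 < 3 < 4 < 5 < 6 < 7 on the vertex set. Then K (dimension 1) consists of the simplices:

  0-simplices (7): [1], [2], [3], [4], [5], [6], [7]
  1-simplices (9): [1,4], [1,5], [2,3], [2,4], [3,4], [4,5], [4,6], [4,7], [6,7]

Hence C_0 ≅ Z^7, C_1 ≅ Z^9.

Boundary ∂_1: C_1 → C_0 is given by ∂[p,q] = [q] − [p]. For instance
  ∂[4,7] = [7] − [4].
This gives a 7×9 integer matrix of rank 6; reducing to Smith normal form yields diagonal entries (1,1,1,1,1,1).

Computing H_k = (kernel of ∂_k) / (image of ∂_{k+1}):

  H_0: rank C_0 − rank ∂_1 = 7 − 6 = 1, and the invariant factors of ∂_1 are all 1, so H_0 ≅ Z.
  H_1: rank ker ∂_1 − rank ∂_2 = (9 − 6) − 0 = 3, and there is no ∂_2, so H_1 ≅ Z^3.

As a check, the Euler characteristic is 7 − 9 = -2, which agrees with 1 − 3 = -2.

H_0 = Z,  H_1 = Z^3.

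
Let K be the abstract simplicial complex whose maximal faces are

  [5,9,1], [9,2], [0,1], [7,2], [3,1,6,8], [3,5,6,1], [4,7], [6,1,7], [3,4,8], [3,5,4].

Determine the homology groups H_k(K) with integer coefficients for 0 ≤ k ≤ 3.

H_0 ≅ Z,  H_1 ≅ Z^2,  H_2 = 0,  H_3 = 0.

Order the vertices as 0 < 1 < 2 < 3 < 4 < 5 < 6 < 7 < 8 < 9. Listing each simplex with vertices in this order, K has dimension 3 with simplices:

  0-simplices (10): [0], [1], [2], [3], [4], [5], [6], [7], [8], [9]
  1-simplices (20): [0,1], [1,3], [1,5], [1,6], [1,7], [1,8], [1,9], [2,7], [2,9], [3,4], [3,5], [3,6], [3,8], [4,5], [4,7], [4,8], [5,6], [5,9], [6,7], [6,8]
  2-simplices (11): [1,3,5], [1,3,6], [1,3,8], [1,5,6], [1,5,9], [1,6,7], [1,6,8], [3,4,5], [3,4,8], [3,5,6], [3,6,8]
  3-simplices (2): [1,3,5,6], [1,3,6,8]

so the chain groups are C_0 ≅ Z^10, C_1 ≅ Z^20, C_2 ≅ Z^11, C_3 ≅ Z^2.

Boundary ∂_1: C_1 → C_0 sends each edge [p,q] (with p < q) to q − p.
As a 10×20 matrix over Z this has rank 9, with invariant factors (1,1,1,1,1,1,1,1,1).

∂_2: C_2 → C_1 sends each 2-simplex [p,q,r] to [q,r] − [p,r] + [p,q]. For instance
  ∂[1,6,8] = [6,8] − [1,8] + [1,6],
  ∂[1,3,6] = [3,6] − [1,6] + [1,3].
The 20×11 boundary matrix has rank 9 and Smith normal form diag(1,1,1,1,1,1,1,1,1).

Boundary ∂_3: C_3 → C_2 sends each 3-simplex σ to the alternating sum Σ_i (−1)^i (σ with its i-th vertex removed). For instance
  ∂[1,3,5,6] = [3,5,6] − [1,5,6] + [1,3,6] − [1,3,5],
  ∂[1,3,6,8] = [3,6,8] − [1,6,8] + [1,3,8] − [1,3,6].
The resulting 11×2 matrix has rank 2, and its Smith normal form has invariant factors (1,1).

Reading off H_k = ker ∂_k / im ∂_{k+1}:

  H_0: rank C_0 − rank ∂_1 = 10 − 9 = 1, and the invariant factors of ∂_1 are all 1, so H_0 = Z.
  H_1: rank ker ∂_1 − rank ∂_2 = (20 − 9) − 9 = 2, and the invariant factors of ∂_2 are all 1, so H_1 = Z^2.
  H_2: rank ker ∂_2 − rank ∂_3 = (11 − 9) − 2 = 0, and the invariant factors of ∂_3 are all 1, so H_2 = 0.
  H_3: rank ker ∂_3 − rank ∂_4 = (2 − 2) − 0 = 0, and there is no ∂_4, so H_3 = 0.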